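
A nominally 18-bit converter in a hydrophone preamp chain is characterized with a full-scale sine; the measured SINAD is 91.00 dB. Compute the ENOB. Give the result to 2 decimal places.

ENOB = (91.00 − 1.76)/6.02 = 14.8239 bits.

14.82 bits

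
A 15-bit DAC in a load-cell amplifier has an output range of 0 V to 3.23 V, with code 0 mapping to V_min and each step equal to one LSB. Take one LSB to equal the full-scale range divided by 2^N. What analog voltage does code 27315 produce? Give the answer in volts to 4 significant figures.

2.692 V

Full-scale range = 3.23 V. LSB = 3.23 V / 2^15.
Output = V_min + (27315/32768) × range = 0 + 0.833588 × 3.23 V
      = 0 V + 2.69249 V = 2.69249 V.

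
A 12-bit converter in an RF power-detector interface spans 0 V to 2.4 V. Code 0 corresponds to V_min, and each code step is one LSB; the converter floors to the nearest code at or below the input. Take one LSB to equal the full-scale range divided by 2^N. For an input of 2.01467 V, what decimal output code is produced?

3438

Full-scale range = 2.4 V. LSB = 2.4 V / 2^12 ≈ 0.5859 mV.
(V_in − V_min) × 2^12/range = (2.01467 − (0)) × 4096/2.4 = 3438.370.
Floor → code = 3438.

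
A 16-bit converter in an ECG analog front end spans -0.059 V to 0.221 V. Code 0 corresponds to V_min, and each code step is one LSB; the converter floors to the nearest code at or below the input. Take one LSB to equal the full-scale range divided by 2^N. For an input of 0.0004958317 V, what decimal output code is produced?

13925

The full-scale span is 0.221 − (-0.059) = 0.28 V. LSB = 0.28 V / 2^16 ≈ 4.272 µV.
V_in − V_min = 0.0004958317 − (-0.059) = 0.0594958317 V.
Divide by LSB: 0.0594958317 × 65536/0.28 = 13925.4244.
Truncating gives code 13925.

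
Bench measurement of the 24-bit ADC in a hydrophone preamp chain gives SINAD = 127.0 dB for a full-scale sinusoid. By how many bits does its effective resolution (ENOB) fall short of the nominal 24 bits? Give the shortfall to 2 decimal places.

3.20 bits

ENOB = (SINAD − 1.76)/6.02 = (127.0 − 1.76)/6.02 = 20.8040 bits.
Shortfall = 24 − 20.8040 = 3.1960 bits.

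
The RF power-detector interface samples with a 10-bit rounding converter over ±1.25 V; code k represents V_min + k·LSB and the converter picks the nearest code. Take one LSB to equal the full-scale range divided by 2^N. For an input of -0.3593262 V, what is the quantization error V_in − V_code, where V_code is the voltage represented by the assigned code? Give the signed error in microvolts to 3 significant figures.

Span: 1.25 V − (-1.25 V) = 2.5 V. LSB = 2.5 V / 2^10 ≈ 2.441 mV.
(-0.3593262 − (-1.25)) / LSB = 0.8906738 × 1024/2.5 = 364.8200. Nearest integer: k = 365.
V_code = V_min + k × range/2^10 = -1.25 + 365 × 2.5/1024 = -0.3588867188 V.
e = -0.3593262 − (-0.3588867188) = −439 µV.

−439 µV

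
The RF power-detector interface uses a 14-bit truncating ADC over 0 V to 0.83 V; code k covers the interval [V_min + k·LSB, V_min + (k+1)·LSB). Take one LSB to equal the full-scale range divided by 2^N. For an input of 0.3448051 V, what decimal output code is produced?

Full-scale range = 0.83 V. LSB = 0.83 V / 2^14 ≈ 50.66 µV.
code = ⌊(V_in − V_min)/LSB⌋ = ⌊(V_in − V_min) × 2^14 / range⌋
     = ⌊(0.3448051 − (0)) × 16384 / 0.83⌋ = ⌊0.3448051 × 16384/0.83⌋
     = ⌊6806.370⌋ = 6806.

6806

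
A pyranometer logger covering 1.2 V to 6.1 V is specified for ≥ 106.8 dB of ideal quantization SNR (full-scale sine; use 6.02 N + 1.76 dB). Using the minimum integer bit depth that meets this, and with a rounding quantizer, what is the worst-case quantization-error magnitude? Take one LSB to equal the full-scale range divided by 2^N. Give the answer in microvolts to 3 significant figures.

9.35 µV

Range = 6.1 − (1.2) = 4.9 V.
Required N = ⌈(106.8 − 1.76)/6.02⌉ = ⌈17.449⌉ = 18.
LSB = 4.9 V ÷ 2^18 = 4.9/262144 V = 18.692 µV.
Max error for round-to-nearest is LSB/2 = 9.35 µV.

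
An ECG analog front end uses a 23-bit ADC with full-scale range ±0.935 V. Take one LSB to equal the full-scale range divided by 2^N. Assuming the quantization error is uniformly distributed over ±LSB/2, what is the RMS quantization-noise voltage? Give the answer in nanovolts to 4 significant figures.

64.35 nV

Span: 0.935 V − (-0.935 V) = 1.87 V.
LSB = 1.87 V ÷ 2^23 = 1.87/8388608 V = 222.921 nV.
σ_q = LSB/√12 = 222.921 nV/3.4641 = 64.35 nV.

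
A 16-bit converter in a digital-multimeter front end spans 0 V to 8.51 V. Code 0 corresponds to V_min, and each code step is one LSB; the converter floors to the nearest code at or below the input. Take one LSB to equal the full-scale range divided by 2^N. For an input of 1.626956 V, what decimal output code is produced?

12529

V_FS = 8.51 V. LSB = 8.51 V / 2^16 ≈ 129.9 µV.
code = ⌊(V_in − V_min)/LSB⌋ = ⌊(V_in − V_min) × 2^16 / range⌋
     = ⌊(1.626956 − (0)) × 65536 / 8.51⌋ = ⌊1.626956 × 65536/8.51⌋
     = ⌊12529.282⌋ = 12529.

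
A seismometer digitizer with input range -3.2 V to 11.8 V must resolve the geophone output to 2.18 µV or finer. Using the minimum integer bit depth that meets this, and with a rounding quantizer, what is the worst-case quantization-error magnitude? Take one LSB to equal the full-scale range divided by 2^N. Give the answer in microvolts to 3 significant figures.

0.894 µV

Range = 11.8 − (-3.2) = 15 V.
Required number of levels: 15/2.18 µV = 6.8807e6; smallest N with 2^N ≥ that is 23.
LSB = 15 V / 2^23 = 1.7881 µV.
|e|_max = LSB/2 = 0.894 µV.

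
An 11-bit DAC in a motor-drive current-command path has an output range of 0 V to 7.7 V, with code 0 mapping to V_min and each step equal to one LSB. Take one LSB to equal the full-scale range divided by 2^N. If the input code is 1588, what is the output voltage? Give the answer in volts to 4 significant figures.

Span = 7.7 V. LSB = 7.7 V / 2^11.
Output = V_min + (1588/2048) × range = 0 + 0.775391 × 7.7 V
      = 0 + 5.97051 = 5.97051 V.

5.971 V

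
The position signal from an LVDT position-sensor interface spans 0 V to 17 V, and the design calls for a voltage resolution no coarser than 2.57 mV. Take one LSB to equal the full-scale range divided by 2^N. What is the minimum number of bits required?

Full-scale range = 17 V.
Levels needed ≥ 17/2.57 mV = 6615. 2^13 = 8192 suffices, so N_min = 13.

13 bits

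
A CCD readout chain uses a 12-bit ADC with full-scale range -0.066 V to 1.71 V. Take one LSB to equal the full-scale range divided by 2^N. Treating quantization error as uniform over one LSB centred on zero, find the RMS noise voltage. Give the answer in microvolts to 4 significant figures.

125.2 µV

Span: 1.71 V − (-0.066 V) = 1.776 V.
One LSB is 1.776 V / 4096 = 433.594 µV.
For a uniform distribution on [−LSB/2, +LSB/2], V_rms = LSB/√12 = 433.594 µV/3.4641 = 125.2 µV.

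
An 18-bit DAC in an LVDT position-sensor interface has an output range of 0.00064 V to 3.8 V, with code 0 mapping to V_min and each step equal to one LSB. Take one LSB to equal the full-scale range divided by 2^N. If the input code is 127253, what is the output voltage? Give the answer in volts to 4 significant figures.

Range = 3.8 − (0.00064) = 3.79936 V. LSB = 3.79936 V / 2^18.
Output = V_min + (127253/262144) × range = 0.00064 + 0.485432 × 3.79936 V
      = 0.00064 V + 1.84433 V = 1.84497 V.

1.845 V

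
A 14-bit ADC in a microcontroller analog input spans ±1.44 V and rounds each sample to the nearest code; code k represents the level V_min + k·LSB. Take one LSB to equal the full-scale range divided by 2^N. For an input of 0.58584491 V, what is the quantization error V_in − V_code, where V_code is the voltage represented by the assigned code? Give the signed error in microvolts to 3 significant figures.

Range = 1.44 − (-1.44) = 2.88 V. LSB = 2.88 V / 2^14 ≈ 175.8 µV.
(V_in − V_min)/LSB = (0.58584491 − (-1.44)) × 16384/2.88 = 11524.8066 → nearest code k = 11525.
V_code = V_min + k × range/2^14 = -1.44 + 11525 × 2.88/16384 = 0.58587890625 V.
Error = V_in − V_code = 0.58584491 − (0.58587890625) = −34.0 µV.

−34.0 µV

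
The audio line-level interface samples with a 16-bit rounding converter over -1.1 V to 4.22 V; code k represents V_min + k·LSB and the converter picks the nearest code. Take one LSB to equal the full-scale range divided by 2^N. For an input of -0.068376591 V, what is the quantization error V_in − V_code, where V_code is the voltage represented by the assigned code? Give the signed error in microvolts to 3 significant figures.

Range = 4.22 − (-1.1) = 5.32 V. LSB = 5.32 V / 2^16 ≈ 81.18 µV.
(-0.068376591 − (-1.1)) / LSB = 1.031623409 × 65536/5.32 = 12708.3593. Nearest integer: k = 12708.
V_code = -1.1 + (12708/65536) × 5.32 = -0.068405761719 V.
V_in − V_code = -0.068376591 − (-0.068405761719) = +29.2 µV.

+29.2 µV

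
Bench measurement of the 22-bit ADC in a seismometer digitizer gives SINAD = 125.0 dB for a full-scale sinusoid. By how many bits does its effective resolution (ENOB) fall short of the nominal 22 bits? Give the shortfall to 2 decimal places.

N_eff = (125.0 − 1.76)/6.02 = 20.4718 bits.
Lost resolution: 22 − 20.4718 = 1.5282 bits.

1.53 bits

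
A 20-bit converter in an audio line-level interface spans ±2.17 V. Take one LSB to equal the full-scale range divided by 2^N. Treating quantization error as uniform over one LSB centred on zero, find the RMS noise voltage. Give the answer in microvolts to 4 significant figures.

1.195 µV

Full-scale range = 2.17 V − (-2.17 V) = 4.34 V.
LSB = 4.34 V ÷ 2^20 = 4.34/1048576 V = 4.13895 µV.
For a uniform distribution on [−LSB/2, +LSB/2], V_rms = LSB/√12 = 4.13895 µV/3.4641 = 1.195 µV.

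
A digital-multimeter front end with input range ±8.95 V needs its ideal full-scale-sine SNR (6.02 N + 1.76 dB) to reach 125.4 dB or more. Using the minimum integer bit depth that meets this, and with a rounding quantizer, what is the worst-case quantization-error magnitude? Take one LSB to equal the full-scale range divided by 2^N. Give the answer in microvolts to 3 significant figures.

4.27 µV

The full-scale span is 8.95 − (-8.95) = 17.9 V.
N ≥ (125.4 − 1.76)/6.02 = 20.538 → N_min = 21.
One LSB is 17.9 V / 2097152 = 8.5354 µV.
Max error for round-to-nearest is LSB/2 = 4.27 µV.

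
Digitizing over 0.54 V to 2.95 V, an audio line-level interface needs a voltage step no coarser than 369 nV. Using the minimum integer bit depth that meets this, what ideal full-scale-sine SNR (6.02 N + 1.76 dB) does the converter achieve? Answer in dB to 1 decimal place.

Span: 2.95 V − (0.54 V) = 2.41 V.
Need 2^N ≥ 2.41 V / 369 nV = 6.531e6 → N_min = 23.
Ideal SNR at N = 23: 6.02·23 + 1.76 = 140.2 dB.

140.2 dB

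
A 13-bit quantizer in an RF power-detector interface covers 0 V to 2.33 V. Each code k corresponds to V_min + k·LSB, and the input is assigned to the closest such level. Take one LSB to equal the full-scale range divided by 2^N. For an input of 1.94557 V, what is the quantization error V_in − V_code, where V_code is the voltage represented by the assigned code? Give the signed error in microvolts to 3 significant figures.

Span = 2.33 V. LSB = 2.33 V / 2^13 ≈ 284.4 µV.
(V_in − V_min)/LSB = (1.94557 − (0)) × 8192/2.33 = 6840.3903 → nearest code k = 6840.
V_code = 0 + (6840/8192) × 2.33 = 1.945458984 V.
V_in − V_code = 1.94557 − (1.945458984) = +111 µV.

+111 µV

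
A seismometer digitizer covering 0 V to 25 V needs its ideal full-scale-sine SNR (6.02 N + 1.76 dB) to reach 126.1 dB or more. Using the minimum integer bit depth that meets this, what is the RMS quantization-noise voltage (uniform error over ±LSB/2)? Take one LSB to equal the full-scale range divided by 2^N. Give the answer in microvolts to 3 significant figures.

Span = 25 V.
Required N = ⌈(126.1 − 1.76)/6.02⌉ = ⌈20.654⌉ = 21.
LSB = 25 V / 2^21 = 11.921 µV.
V_rms = LSB/√12 = 3.44 µV.

3.44 µV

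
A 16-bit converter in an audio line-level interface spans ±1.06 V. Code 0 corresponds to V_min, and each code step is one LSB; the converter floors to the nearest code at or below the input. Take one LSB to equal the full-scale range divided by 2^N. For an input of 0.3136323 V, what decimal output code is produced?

Range = 1.06 − (-1.06) = 2.12 V. LSB = 2.12 V / 2^16 ≈ 32.35 µV.
code = ⌊(V_in − V_min)/LSB⌋ = ⌊(V_in − V_min) × 2^16 / range⌋
     = ⌊(0.3136323 − (-1.06)) × 65536 / 2.12⌋ = ⌊1.3736323 × 65536/2.12⌋
     = ⌊42463.380⌋ = 42463.

42463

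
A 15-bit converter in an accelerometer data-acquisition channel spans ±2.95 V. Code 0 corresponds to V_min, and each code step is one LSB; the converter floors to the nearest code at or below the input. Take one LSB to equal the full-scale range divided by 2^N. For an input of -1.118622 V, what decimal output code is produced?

10171

The full-scale span is 2.95 − (-2.95) = 5.9 V. LSB = 5.9 V / 2^15 ≈ 180.1 µV.
V_in − V_min = -1.118622 − (-2.95) = 1.831378 V.
Divide by LSB: 1.831378 × 32768/5.9 = 10171.2872.
Truncating gives code 10171.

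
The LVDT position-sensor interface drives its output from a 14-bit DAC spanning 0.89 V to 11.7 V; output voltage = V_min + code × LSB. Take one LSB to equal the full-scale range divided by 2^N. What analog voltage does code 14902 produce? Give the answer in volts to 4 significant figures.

Span: 11.7 V − (0.89 V) = 10.81 V. LSB = 10.81 V / 2^14.
V_out = 0.89 + 14902 × (10.81/16384) V
      = 0.89 + 9.83219 = 10.7222 V.

10.72 V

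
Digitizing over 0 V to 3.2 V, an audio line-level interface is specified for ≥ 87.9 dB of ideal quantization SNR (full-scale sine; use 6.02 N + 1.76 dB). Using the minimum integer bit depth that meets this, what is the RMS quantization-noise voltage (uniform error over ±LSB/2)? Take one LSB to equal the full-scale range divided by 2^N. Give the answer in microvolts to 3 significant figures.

Span = 3.2 V.
Solving 6.02 N ≥ 87.9 − 1.76: N ≥ 14.309. Round up → N = 15.
Step size = 3.2/32768 V = 97.656 µV.
RMS noise = LSB/√12 = 28.2 µV.

28.2 µV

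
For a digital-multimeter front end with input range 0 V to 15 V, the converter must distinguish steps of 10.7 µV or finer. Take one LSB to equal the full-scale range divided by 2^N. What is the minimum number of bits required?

21 bits

V_FS = 15 V.
Levels needed ≥ 15/10.7 µV = 1.402e6. 2^21 = 2097152 suffices, so N_min = 21.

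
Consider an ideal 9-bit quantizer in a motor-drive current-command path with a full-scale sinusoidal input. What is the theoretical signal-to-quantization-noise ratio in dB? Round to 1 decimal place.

Ideal quantization SNR: 6.02 × 9 + 1.76 dB = 55.9 dB.

55.9 dB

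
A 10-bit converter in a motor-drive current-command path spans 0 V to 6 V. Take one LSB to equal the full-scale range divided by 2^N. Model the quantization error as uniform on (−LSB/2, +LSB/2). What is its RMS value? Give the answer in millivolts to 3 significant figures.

1.69 mV

Full-scale range = 6 V.
LSB = 6 V ÷ 2^10 = 6/1024 V = 5.8594 mV.
σ_q = LSB/√12 = 5.8594 mV/3.4641 = 1.69 mV.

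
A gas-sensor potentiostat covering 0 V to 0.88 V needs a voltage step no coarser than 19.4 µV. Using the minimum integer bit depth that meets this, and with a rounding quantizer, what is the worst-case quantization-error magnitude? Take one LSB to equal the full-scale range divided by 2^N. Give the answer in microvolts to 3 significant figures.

6.71 µV

Span = 0.88 V.
0.88 V / 19.4 µV = 45360. Since 2^15 = 32768 and 2^16 = 65536, N = 16.
Step size = 0.88/65536 V = 13.428 µV.
Max error for round-to-nearest is LSB/2 = 6.71 µV.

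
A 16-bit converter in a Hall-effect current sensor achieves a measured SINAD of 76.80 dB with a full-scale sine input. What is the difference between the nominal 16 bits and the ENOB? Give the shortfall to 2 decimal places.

Effective bits = (76.80 − 1.76)/6.02 = 12.4651.
Shortfall = 16 − 12.4651 = 3.5349 bits.

3.53 bits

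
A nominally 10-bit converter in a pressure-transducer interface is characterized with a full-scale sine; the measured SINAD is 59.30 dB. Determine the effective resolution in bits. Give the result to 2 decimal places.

ENOB = (59.30 − 1.76)/6.02 = 9.5581 bits.

9.56 bits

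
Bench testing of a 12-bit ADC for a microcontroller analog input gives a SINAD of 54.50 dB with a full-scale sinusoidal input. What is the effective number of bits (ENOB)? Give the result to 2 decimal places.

Inverting SNR = 6.02 N + 1.76: N_eff = (54.50 − 1.76)/6.02 = 8.7608.

8.76 bits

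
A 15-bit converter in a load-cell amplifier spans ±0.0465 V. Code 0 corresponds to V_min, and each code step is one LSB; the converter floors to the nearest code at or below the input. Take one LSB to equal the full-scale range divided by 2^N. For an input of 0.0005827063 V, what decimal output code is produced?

16589

The full-scale span is 0.0465 − (-0.0465) = 0.093 V. LSB = 0.093 V / 2^15 ≈ 2.838 µV.
(V_in − V_min) × 2^15/range = (0.0005827063 − (-0.0465)) × 32768/0.093 = 16589.313.
Floor → code = 16589.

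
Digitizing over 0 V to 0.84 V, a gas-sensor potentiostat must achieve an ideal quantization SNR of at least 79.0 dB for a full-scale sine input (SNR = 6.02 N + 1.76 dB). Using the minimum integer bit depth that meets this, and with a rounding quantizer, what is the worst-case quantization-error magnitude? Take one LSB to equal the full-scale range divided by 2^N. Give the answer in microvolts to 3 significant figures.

Full-scale range = 0.84 V.
N ≥ (79.0 − 1.76)/6.02 = 12.831 → N_min = 13.
LSB = 0.84 V / 2^13 = 102.54 µV.
Max error for round-to-nearest is LSB/2 = 51.3 µV.

51.3 µV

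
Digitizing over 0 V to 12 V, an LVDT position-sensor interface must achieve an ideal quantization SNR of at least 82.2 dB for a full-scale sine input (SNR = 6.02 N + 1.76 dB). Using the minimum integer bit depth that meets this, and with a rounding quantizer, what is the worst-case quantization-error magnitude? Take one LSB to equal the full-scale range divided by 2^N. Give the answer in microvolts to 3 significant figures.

V_FS = 12 V.
N ≥ (82.2 − 1.76)/6.02 = 13.362 → N_min = 14.
One LSB is 12 V / 16384 = 0.73242 mV.
Half an LSB is 366 µV.

366 µV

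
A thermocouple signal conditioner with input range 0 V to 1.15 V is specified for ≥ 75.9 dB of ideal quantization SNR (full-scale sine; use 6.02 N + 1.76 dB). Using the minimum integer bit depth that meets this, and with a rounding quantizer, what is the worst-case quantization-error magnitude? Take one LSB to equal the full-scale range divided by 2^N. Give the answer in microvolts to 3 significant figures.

Range is 1.15 V.
Required N = ⌈(75.9 − 1.76)/6.02⌉ = ⌈12.316⌉ = 13.
LSB = 1.15 V ÷ 2^13 = 1.15/8192 V = 140.38 µV.
|e|_max = LSB/2 = 70.2 µV.

70.2 µV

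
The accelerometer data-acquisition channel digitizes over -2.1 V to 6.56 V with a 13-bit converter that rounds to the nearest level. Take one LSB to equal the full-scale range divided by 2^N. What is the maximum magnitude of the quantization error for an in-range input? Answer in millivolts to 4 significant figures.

0.5286 mV

The full-scale span is 6.56 − (-2.1) = 8.66 V.
LSB = 8.66 V ÷ 2^13 = 8.66/8192 V = 1.05713 mV.
A rounding quantizer has |error| ≤ LSB/2 = 0.5286 mV.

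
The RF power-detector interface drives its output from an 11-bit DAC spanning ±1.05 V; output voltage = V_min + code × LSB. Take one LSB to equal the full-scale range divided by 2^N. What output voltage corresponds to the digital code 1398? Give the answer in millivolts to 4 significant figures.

Full-scale range = 1.05 V − (-1.05 V) = 2.1 V. LSB = 2.1 V / 2^11.
V_out = -1.05 + 1398 × (2.1/2048) V
      = -1.05 V + 1.43350 V = 0.383496 V.

383.5 mV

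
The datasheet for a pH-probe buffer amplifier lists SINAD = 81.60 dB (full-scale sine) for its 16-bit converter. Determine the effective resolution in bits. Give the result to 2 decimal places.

13.26 bits

Inverting SNR = 6.02 N + 1.76: N_eff = (81.60 − 1.76)/6.02 = 13.2625.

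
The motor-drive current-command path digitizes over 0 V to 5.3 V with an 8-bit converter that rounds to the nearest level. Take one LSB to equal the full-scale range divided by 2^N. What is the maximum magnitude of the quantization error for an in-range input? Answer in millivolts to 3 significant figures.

V_FS = 5.3 V.
Step size = 5.3/256 V = 20.703 mV.
Worst-case error for round-to-nearest is half an LSB: 10.4 mV.

10.4 mV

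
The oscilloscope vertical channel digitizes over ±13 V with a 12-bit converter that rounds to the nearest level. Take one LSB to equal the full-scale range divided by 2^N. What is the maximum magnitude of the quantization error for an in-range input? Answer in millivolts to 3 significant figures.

3.17 mV

Range = 13 − (-13) = 26 V.
LSB = 26 V ÷ 2^12 = 26/4096 V = 6.3477 mV.
Worst-case error for round-to-nearest is half an LSB: 3.17 mV.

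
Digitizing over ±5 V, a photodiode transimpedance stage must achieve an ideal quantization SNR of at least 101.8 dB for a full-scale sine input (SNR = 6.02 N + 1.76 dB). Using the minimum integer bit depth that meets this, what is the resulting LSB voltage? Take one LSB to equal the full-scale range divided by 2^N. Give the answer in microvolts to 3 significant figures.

Full-scale range = 5 V − (-5 V) = 10 V.
Required N = ⌈(101.8 − 1.76)/6.02⌉ = ⌈16.618⌉ = 17.
One LSB is 10 V / 131072 = 76.3 µV.

76.3 µV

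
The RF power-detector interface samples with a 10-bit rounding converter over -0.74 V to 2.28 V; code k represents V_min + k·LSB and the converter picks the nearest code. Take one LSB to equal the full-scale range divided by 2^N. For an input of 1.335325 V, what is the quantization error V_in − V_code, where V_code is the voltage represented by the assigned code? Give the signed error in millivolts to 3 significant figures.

Range = 2.28 − (-0.74) = 3.02 V. LSB = 3.02 V / 2^10 ≈ 2.949 mV.
Position in LSBs: (1.335325 − (-0.74)) × 1024/3.02 = 703.6864; rounding gives k = 704.
Reconstructed level: -0.74 + 704 × 3.02/1024 V = 1.336250000 V.
V_in − V_code = 1.335325 − (1.336250000) = −0.925 mV.

−0.925 mV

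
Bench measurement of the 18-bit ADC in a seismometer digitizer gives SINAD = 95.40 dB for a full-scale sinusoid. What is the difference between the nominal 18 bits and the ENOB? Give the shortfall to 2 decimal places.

2.45 bits

N_eff = (95.40 − 1.76)/6.02 = 15.5548 bits.
Lost resolution: 18 − 15.5548 = 2.4452 bits.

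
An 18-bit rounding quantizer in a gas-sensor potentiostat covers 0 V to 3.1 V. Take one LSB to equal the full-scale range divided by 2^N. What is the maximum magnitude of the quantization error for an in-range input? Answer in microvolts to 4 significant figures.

V_FS = 3.1 V.
One LSB is 3.1 V / 262144 = 11.8256 µV.
Worst-case error for round-to-nearest is half an LSB: 5.913 µV.

5.913 µV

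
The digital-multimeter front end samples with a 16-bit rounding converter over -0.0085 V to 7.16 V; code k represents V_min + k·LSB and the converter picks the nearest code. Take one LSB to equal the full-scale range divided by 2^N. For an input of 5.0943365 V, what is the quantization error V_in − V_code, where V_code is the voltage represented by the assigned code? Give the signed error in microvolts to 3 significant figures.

The full-scale span is 7.16 − (-0.0085) = 7.1685 V. LSB = 7.1685 V / 2^16 ≈ 109.4 µV.
(5.0943365 − (-0.0085)) / LSB = 5.1028365 × 65536/7.1685 = 46651.2510. Nearest integer: k = 46651.
Reconstructed level: -0.0085 + 46651 × 7.1685/65536 V = 5.0943090439 V.
e = 5.0943365 − (5.0943090439) = +27.5 µV.

+27.5 µV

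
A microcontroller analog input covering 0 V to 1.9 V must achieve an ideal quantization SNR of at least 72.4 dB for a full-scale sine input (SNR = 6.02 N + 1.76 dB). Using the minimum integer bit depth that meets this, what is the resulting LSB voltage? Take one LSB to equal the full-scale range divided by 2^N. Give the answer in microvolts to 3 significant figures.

Full-scale range = 1.9 V.
Solving 6.02 N ≥ 72.4 − 1.76: N ≥ 11.734. Round up → N = 12.
Step size = 1.9/4096 V = 464 µV.

464 µV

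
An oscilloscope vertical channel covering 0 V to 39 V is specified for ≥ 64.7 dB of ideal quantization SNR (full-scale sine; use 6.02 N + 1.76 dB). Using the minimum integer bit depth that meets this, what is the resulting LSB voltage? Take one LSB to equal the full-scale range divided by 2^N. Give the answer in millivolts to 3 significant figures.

19.0 mV

Range is 39 V.
Required N = ⌈(64.7 − 1.76)/6.02⌉ = ⌈10.455⌉ = 11.
One LSB is 39 V / 2048 = 19.0 mV.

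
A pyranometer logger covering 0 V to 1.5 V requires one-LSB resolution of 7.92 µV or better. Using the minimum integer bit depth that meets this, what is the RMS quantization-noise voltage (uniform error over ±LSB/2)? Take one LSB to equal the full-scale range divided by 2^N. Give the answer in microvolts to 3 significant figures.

1.65 µV

Span = 1.5 V.
Need 2^N ≥ 1.5 V / 7.92 µV = 189400 → N_min = 18.
One LSB is 1.5 V / 262144 = 5.7220 µV.
σ_q = LSB/√12 = 5.7220 µV/3.4641 = 1.65 µV.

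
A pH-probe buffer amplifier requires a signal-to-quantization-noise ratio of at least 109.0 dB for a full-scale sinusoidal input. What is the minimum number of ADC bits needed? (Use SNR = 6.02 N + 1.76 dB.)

Solving 6.02 N ≥ 109.0 − 1.76: N ≥ 17.814. Round up → N = 18.

18 bits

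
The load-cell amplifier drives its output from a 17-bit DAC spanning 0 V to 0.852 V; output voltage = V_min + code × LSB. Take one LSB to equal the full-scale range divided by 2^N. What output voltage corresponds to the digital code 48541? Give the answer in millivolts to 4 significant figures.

315.5 mV

Span = 0.852 V. LSB = 0.852 V / 2^17.
V_out = 0 + 48541 × (0.852/131072) V
      = 0 + 0.315528 = 0.315528 V.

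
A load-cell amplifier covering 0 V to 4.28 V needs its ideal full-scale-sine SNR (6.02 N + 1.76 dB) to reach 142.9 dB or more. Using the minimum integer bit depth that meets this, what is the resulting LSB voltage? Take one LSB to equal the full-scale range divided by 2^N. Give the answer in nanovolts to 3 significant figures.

255 nV

Range is 4.28 V.
N ≥ (142.9 − 1.76)/6.02 = 23.445 → N_min = 24.
LSB = 4.28 V ÷ 2^24 = 4.28/16777216 V = 255 nV.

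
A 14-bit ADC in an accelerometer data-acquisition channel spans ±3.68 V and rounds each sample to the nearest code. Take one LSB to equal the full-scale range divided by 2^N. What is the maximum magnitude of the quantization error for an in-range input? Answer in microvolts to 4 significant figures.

224.6 µV

Range = 3.68 − (-3.68) = 7.36 V.
One LSB is 7.36 V / 16384 = 449.219 µV.
Worst-case error for round-to-nearest is half an LSB: 224.6 µV.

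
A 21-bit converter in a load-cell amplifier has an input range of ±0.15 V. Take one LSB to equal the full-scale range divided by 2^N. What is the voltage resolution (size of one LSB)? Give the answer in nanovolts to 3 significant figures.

143 nV

Range = 0.15 − (-0.15) = 0.3 V.
Number of codes = 2^21 = 2097152.
LSB = 0.3 V ÷ 2^21 = 0.3/2097152 V = 143 nV.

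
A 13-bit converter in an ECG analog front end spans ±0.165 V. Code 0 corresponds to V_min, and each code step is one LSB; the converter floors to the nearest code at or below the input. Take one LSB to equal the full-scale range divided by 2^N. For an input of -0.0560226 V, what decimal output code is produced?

Full-scale range = 0.165 V − (-0.165 V) = 0.33 V. LSB = 0.33 V / 2^13 ≈ 40.28 µV.
code = ⌊(V_in − V_min)/LSB⌋ = ⌊(V_in − V_min) × 2^13 / range⌋
     = ⌊(-0.0560226 − (-0.165)) × 8192 / 0.33⌋ = ⌊0.1089774 × 8192/0.33⌋
     = ⌊2705.281⌋ = 2705.

2705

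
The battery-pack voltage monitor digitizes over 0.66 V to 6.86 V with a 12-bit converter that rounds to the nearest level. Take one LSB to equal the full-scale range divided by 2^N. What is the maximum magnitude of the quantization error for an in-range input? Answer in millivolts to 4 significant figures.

Span: 6.86 V − (0.66 V) = 6.2 V.
Step size = 6.2/4096 V = 1.51367 mV.
A rounding quantizer has |error| ≤ LSB/2 = 0.7568 mV.

0.7568 mV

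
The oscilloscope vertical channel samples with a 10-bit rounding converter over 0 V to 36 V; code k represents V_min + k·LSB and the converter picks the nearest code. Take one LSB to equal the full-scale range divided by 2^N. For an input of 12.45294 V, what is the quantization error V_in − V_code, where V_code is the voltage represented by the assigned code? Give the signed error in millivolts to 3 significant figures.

V_FS = 36 V. LSB = 36 V / 2^10 ≈ 35.16 mV.
Position in LSBs: (12.45294 − (0)) × 1024/36 = 354.2170; rounding gives k = 354.
V_code = V_min + k × range/2^10 = 0 + 354 × 36/1024 = 12.44531250 V.
Error = V_in − V_code = 12.45294 − (12.44531250) = +7.63 mV.

+7.63 mV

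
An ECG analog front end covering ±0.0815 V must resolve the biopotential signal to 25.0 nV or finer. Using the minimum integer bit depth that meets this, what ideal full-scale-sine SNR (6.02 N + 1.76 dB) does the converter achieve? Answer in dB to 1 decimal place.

The full-scale span is 0.0815 − (-0.0815) = 0.163 V.
Levels needed ≥ 0.163/25.0 nV = 6.520e6. 2^23 = 8388608 suffices, so N_min = 23.
Ideal SNR at N = 23: 6.02·23 + 1.76 = 140.2 dB.

140.2 dB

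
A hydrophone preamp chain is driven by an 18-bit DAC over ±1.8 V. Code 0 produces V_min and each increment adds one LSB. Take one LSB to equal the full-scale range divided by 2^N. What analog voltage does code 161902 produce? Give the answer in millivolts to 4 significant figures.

423.4 mV

The full-scale span is 1.8 − (-1.8) = 3.6 V. LSB = 3.6 V / 2^18.
V_out = V_min + code × LSB = -1.8 V + 161902 × 3.6 V / 262144
      = -1.8 + 2.22339 = 0.423386 V.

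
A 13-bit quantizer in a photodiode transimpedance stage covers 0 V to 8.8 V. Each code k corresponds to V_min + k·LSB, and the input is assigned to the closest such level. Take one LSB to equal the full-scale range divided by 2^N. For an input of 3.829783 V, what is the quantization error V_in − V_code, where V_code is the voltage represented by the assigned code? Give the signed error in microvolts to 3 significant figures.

+193 µV

V_FS = 8.8 V. LSB = 8.8 V / 2^13 ≈ 1.074 mV.
(V_in − V_min)/LSB = (3.829783 − (0)) × 8192/8.8 = 3565.1798 → nearest code k = 3565.
Reconstructed level: 0 + 3565 × 8.8/8192 V = 3.829589844 V.
e = 3.829783 − (3.829589844) = +193 µV.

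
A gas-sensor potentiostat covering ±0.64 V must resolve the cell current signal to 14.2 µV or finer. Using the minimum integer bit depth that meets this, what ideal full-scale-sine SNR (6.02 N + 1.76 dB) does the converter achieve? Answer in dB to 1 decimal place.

The full-scale span is 0.64 − (-0.64) = 1.28 V.
Need 2^N ≥ 1.28 V / 14.2 µV = 90140 → N_min = 17.
SNR = 6.02 × 17 + 1.76 = 104.10 dB.

104.1 dB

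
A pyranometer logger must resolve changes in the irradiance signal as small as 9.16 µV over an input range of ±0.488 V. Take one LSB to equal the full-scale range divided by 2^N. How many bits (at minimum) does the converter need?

The full-scale span is 0.488 − (-0.488) = 0.976 V.
Levels needed ≥ 0.976/9.16 µV = 106600. 2^17 = 131072 suffices, so N_min = 17.

17 bits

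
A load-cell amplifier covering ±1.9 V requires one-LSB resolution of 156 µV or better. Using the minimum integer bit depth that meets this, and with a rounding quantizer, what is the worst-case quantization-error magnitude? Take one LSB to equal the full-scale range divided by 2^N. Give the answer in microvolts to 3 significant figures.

Range = 1.9 − (-1.9) = 3.8 V.
Required number of levels: 3.8/156 µV = 24359; smallest N with 2^N ≥ that is 15.
LSB = 3.8 V ÷ 2^15 = 3.8/32768 V = 115.97 µV.
Half an LSB is 58.0 µV.

58.0 µV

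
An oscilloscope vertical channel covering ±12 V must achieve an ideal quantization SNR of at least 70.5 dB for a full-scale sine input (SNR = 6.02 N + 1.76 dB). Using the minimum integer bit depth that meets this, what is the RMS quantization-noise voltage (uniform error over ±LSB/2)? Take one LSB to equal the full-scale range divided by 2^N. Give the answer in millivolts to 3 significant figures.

1.69 mV

Range = 12 − (-12) = 24 V.
N ≥ (70.5 − 1.76)/6.02 = 11.419 → N_min = 12.
LSB = 24 V ÷ 2^12 = 24/4096 V = 5.8594 mV.
σ_q = LSB/√12 = 5.8594 mV/3.4641 = 1.69 mV.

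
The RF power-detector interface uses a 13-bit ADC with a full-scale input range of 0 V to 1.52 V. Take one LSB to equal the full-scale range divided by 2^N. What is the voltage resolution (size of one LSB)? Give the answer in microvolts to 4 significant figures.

185.5 µV

Span = 1.52 V.
There are 2^13 = 8192 steps.
Step size = 1.52/8192 V = 185.5 µV.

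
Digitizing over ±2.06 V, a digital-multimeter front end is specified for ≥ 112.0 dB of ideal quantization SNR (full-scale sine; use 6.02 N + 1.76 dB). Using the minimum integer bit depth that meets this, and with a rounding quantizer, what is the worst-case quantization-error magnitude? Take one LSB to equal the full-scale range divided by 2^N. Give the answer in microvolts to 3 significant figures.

Full-scale range = 2.06 V − (-2.06 V) = 4.12 V.
6.02 N + 1.76 ≥ 112.0 gives N ≥ 18.312, so the minimum integer is 19.
LSB = 4.12 V ÷ 2^19 = 4.12/524288 V = 7.8583 µV.
|e|_max = LSB/2 = 3.93 µV.

3.93 µV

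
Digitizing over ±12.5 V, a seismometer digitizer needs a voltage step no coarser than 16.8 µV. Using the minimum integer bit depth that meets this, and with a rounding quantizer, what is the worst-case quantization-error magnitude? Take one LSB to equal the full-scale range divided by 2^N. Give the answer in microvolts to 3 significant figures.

The full-scale span is 12.5 − (-12.5) = 25 V.
25 V / 16.8 µV = 1.488e6. Since 2^20 = 1048576 and 2^21 = 2097152, N = 21.
One LSB is 25 V / 2097152 = 11.921 µV.
Half an LSB is 5.96 µV.

5.96 µV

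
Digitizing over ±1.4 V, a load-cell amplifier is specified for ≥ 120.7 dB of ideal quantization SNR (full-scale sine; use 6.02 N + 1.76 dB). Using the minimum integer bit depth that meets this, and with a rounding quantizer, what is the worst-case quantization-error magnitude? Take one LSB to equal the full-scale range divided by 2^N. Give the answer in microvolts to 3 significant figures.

1.34 µV

Span: 1.4 V − (-1.4 V) = 2.8 V.
N ≥ (120.7 − 1.76)/6.02 = 19.757 → N_min = 20.
Step size = 2.8/1048576 V = 2.6703 µV.
Max error for round-to-nearest is LSB/2 = 1.34 µV.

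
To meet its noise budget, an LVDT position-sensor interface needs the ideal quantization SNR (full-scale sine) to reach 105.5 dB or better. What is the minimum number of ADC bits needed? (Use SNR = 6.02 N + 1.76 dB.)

18 bits

Solving 6.02 N ≥ 105.5 − 1.76: N ≥ 17.233. Round up → N = 18.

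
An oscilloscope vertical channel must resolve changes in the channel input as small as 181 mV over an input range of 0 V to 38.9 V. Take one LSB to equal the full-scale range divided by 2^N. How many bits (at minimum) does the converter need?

Full-scale range = 38.9 V.
Required number of levels: 38.9/181 mV = 214.92; smallest N with 2^N ≥ that is 8.

8 bits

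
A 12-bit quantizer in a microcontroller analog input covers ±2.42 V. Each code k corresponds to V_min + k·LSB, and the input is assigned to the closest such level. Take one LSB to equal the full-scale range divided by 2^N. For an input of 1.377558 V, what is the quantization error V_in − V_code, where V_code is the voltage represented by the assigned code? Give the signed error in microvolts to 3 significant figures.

−235 µV

Full-scale range = 2.42 V − (-2.42 V) = 4.84 V. LSB = 4.84 V / 2^12 ≈ 1.182 mV.
Position in LSBs: (1.377558 − (-2.42)) × 4096/4.84 = 3213.8012; rounding gives k = 3214.
V_code = -2.42 + (3214/4096) × 4.84 = 1.377792969 V.
V_in − V_code = 1.377558 − (1.377792969) = −235 µV.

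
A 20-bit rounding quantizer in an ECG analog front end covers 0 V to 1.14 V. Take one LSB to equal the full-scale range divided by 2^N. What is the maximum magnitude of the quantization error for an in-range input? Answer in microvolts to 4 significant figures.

Full-scale range = 1.14 V.
Step size = 1.14/1048576 V = 1.08719 µV.
|e|_max = LSB/2 = 0.5436 µV.

0.5436 µV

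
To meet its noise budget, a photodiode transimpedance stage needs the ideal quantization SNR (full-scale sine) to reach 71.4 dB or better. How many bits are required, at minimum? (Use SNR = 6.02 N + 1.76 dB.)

12 bits

Solving 6.02 N ≥ 71.4 − 1.76: N ≥ 11.568. Round up → N = 12.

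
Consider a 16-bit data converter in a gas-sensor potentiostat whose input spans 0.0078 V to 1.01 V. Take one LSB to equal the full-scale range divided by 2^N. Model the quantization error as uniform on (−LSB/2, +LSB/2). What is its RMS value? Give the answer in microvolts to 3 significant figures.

The full-scale span is 1.01 − (0.0078) = 1.0022 V.
LSB = 1.0022 V / 2^16 = 15.292 µV.
V_rms = LSB/√12 = 15.292 µV / √12 = 4.41 µV.

4.41 µV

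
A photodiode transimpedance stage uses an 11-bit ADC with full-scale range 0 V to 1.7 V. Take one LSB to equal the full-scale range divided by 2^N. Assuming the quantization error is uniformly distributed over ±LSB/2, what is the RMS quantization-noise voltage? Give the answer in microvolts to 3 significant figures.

240 µV

Full-scale range = 1.7 V.
One LSB is 1.7 V / 2048 = 0.83008 mV.
RMS of a uniform error over width LSB is LSB/√12 = 240 µV.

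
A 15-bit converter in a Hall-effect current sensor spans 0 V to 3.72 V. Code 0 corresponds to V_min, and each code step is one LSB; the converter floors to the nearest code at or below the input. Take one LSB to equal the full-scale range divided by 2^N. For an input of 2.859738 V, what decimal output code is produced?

Span = 3.72 V. LSB = 3.72 V / 2^15 ≈ 113.5 µV.
V_in − V_min = 2.859738 − (0) = 2.859738 V.
Divide by LSB: 2.859738 × 32768/3.72 = 25190.2943.
Truncating gives code 25190.

25190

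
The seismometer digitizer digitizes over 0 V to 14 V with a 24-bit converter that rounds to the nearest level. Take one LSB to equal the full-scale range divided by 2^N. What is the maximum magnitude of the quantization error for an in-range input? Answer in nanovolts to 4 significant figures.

Range is 14 V.
One LSB is 14 V / 16777216 = 0.834465 µV.
Worst-case error for round-to-nearest is half an LSB: 417.2 nV.

417.2 nV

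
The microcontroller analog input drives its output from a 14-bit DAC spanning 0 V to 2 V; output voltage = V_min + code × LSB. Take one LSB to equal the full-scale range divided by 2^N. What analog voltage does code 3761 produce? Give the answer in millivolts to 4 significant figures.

Span = 2 V. LSB = 2 V / 2^14.
Output = V_min + (3761/16384) × range = 0 + 0.229553 × 2 V
      = 0 + 0.459106 = 0.459106 V.

459.1 mV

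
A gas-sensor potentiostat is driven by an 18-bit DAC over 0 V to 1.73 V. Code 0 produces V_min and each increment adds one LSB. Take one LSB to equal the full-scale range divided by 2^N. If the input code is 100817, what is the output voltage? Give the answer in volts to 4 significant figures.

0.6653 V

Full-scale range = 1.73 V. LSB = 1.73 V / 2^18.
Output = V_min + (100817/262144) × range = 0 + 0.384586 × 1.73 V
      = 0 + 0.665334 = 0.665334 V.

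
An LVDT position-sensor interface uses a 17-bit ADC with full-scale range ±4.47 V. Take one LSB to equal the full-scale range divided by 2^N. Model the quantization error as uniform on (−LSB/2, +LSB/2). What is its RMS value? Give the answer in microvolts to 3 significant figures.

19.7 µV

Span: 4.47 V − (-4.47 V) = 8.94 V.
LSB = 8.94 V ÷ 2^17 = 8.94/131072 V = 68.207 µV.
σ_q = LSB/√12 = 68.207 µV/3.4641 = 19.7 µV.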